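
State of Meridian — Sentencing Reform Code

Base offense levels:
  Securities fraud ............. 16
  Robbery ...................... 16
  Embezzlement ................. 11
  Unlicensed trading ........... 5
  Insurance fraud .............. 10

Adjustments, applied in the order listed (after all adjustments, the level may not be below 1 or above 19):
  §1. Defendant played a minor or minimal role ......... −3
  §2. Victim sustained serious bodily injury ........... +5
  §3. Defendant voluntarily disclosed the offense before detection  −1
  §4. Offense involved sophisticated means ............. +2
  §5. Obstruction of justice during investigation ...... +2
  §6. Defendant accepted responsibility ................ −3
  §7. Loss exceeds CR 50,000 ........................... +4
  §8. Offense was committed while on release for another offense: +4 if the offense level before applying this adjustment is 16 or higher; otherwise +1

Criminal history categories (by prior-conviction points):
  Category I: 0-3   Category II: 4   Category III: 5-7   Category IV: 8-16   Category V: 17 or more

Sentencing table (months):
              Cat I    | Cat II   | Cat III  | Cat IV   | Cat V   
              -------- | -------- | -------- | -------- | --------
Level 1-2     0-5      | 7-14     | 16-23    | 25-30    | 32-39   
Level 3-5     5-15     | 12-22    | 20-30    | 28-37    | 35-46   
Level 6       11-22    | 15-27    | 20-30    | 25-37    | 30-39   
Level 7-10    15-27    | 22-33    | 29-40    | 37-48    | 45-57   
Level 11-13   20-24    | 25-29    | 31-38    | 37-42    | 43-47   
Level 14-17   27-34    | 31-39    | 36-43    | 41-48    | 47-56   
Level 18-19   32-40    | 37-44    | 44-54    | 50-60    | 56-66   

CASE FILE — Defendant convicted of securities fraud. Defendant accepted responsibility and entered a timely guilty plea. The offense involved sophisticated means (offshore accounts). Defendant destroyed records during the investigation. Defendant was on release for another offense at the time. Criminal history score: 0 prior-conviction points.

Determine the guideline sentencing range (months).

32-40 months

Base offense level for securities fraud: 16.
§1 does not apply.
§2 does not apply.
§4 applies: 16 + 2 = 18.
§5 applies: 18 + 2 = 20.
§6 applies: 20 − 3 = 17.
§7 does not apply.
§8 applies (level before this adjustment is 17 ≥ 16, so +4): 17 + 4 = 21.
Level 21 exceeds the maximum of 19; capped at 19.
Final offense level: 19.
Criminal history: 0 prior points → Category I (0-3).
Level 19 falls in the 18-19 band.
Grid: Level 18-19 × Category I = 32-40 months.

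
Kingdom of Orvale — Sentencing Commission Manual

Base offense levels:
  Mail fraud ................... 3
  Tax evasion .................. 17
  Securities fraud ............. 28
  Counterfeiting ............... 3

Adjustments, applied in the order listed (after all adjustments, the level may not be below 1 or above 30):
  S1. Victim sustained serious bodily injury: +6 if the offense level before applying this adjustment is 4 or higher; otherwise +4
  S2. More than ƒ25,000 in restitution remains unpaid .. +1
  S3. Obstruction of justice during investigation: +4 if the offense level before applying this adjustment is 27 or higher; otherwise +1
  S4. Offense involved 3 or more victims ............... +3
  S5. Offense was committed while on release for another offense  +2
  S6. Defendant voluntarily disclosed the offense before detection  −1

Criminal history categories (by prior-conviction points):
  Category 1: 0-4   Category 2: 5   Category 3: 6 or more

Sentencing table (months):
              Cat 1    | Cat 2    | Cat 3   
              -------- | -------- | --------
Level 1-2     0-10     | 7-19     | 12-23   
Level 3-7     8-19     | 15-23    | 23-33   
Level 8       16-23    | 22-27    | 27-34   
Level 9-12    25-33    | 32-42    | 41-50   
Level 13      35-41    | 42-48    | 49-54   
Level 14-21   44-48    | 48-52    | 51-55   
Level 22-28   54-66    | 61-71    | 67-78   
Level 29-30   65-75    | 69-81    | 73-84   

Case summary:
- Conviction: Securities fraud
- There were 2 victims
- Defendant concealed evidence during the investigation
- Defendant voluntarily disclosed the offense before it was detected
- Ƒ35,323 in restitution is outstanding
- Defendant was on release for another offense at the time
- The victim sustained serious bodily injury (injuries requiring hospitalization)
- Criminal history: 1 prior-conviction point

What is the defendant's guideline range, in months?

Base offense level for securities fraud: 28.
S1 applies (level before this adjustment is 28 ≥ 4, so +6): 28 + 6 = 34.
S2 applies: 34 + 1 = 35.
S3 applies (level before this adjustment is 35 ≥ 27, so +4): 35 + 4 = 39.
S4 does not apply.
S5 applies: 39 + 2 = 41.
S6 applies: 41 − 1 = 40.
Level 40 exceeds the maximum of 30; capped at 30.
Final offense level: 30.
Criminal history: 1 prior point → Category 1 (0-4).
Level 30 falls in the 29-30 band.
Grid: Level 29-30 × Category 1 = 65-75 months.

65-75 months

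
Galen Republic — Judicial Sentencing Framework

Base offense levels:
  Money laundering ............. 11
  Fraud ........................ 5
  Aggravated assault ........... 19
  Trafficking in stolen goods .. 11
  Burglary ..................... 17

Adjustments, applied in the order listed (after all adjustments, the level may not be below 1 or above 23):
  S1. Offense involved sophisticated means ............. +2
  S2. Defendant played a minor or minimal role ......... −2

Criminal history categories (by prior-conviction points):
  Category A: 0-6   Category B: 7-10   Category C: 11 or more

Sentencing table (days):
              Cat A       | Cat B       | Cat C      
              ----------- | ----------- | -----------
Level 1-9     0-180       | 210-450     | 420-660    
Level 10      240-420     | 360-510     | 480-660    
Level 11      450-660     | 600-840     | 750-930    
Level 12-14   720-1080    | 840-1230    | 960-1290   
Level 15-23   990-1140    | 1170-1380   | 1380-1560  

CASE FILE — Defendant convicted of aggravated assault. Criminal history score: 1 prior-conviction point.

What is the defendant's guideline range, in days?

Base offense level for aggravated assault: 19.
Final offense level: 19.
Criminal history: 1 prior point → Category A (0-6).
Level 19 falls in the 15-23 band.
Grid: Level 15-23 × Category A = 990-1140 days.

990-1140 days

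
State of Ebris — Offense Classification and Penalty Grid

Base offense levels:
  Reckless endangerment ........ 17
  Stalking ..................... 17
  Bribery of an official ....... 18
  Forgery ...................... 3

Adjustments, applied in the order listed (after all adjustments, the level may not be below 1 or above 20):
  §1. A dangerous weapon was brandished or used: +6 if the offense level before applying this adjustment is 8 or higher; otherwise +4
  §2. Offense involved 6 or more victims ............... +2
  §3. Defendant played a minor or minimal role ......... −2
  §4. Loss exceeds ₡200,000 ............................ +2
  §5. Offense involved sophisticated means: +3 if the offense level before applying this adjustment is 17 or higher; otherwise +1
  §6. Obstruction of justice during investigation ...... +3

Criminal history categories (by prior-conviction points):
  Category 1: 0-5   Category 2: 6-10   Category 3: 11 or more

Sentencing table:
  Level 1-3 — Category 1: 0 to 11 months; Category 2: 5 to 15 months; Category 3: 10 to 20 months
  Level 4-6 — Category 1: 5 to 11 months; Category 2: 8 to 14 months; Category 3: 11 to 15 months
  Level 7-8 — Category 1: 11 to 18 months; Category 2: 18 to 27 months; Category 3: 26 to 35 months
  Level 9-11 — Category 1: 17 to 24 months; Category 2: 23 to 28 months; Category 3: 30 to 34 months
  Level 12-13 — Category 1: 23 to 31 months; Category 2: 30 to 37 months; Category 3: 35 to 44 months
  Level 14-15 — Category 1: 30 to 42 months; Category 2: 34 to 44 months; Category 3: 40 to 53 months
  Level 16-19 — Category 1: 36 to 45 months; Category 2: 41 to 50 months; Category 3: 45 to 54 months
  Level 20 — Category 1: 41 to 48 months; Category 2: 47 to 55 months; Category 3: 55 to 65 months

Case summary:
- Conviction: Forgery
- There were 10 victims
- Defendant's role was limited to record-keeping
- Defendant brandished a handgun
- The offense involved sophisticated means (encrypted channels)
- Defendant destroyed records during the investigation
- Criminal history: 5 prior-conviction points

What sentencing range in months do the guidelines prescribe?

Base offense level for forgery: 3.
§1 applies (level before this adjustment is 3 < 8, so +4): 3 + 4 = 7.
§2 applies: 7 + 2 = 9.
§3 applies: 9 − 2 = 7.
§4 does not apply.
§5 applies (level before this adjustment is 7 < 17, so +1): 7 + 1 = 8.
§6 applies: 8 + 3 = 11.
Final offense level: 11.
Criminal history: 5 prior points → Category 1 (0-5).
Level 11 falls in the 9-11 band.
Grid: Level 9-11 × Category 1 = 17-24 months.

17-24 months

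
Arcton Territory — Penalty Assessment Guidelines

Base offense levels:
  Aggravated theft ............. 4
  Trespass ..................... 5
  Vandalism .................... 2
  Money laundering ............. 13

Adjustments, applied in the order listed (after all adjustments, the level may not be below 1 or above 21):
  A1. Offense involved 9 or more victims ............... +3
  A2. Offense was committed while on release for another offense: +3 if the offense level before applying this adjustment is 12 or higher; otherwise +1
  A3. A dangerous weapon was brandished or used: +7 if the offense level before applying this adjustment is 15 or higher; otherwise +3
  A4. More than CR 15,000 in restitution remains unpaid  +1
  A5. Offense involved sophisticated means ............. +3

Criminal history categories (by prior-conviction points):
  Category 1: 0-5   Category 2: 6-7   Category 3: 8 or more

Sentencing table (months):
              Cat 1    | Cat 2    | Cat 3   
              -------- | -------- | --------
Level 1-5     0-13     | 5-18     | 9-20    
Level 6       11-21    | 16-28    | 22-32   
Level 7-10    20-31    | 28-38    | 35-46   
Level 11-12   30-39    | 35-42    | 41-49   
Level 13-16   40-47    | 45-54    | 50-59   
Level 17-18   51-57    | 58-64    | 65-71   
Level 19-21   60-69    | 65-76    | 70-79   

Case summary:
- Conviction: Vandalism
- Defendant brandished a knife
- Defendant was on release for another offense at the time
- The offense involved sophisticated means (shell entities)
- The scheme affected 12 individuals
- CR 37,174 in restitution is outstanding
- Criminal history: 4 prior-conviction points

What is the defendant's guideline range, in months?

40-47 months

Base offense level for vandalism: 2.
A1 applies: 2 + 3 = 5.
A2 applies (level before this adjustment is 5 < 12, so +1): 5 + 1 = 6.
A3 applies (level before this adjustment is 6 < 15, so +3): 6 + 3 = 9.
A4 applies: 9 + 1 = 10.
A5 applies: 10 + 3 = 13.
Final offense level: 13.
Criminal history: 4 prior points → Category 1 (0-5).
Level 13 falls in the 13-16 band.
Grid: Level 13-16 × Category 1 = 40-47 months.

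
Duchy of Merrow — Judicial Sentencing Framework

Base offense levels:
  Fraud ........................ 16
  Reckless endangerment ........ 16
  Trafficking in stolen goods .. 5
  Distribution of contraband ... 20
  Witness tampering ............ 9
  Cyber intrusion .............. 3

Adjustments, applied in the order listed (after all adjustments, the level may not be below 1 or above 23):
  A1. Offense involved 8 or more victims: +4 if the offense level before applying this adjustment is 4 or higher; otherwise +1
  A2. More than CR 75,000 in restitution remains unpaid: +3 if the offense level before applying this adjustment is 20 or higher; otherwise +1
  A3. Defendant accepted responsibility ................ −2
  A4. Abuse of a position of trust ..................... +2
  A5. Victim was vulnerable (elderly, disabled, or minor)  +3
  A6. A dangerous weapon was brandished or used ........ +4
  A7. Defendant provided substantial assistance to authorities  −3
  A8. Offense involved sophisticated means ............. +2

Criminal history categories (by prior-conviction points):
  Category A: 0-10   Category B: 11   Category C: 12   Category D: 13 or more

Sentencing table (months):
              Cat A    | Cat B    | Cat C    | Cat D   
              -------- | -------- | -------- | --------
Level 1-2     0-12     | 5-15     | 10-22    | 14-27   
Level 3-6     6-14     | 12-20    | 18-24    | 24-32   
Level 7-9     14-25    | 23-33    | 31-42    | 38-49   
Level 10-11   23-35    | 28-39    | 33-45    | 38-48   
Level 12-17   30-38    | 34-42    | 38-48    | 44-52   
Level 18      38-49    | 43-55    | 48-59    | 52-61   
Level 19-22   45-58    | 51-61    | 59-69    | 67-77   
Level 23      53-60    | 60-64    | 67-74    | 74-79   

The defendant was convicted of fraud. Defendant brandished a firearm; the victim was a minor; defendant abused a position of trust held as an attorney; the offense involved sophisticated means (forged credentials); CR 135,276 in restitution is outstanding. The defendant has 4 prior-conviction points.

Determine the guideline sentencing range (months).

Base offense level for fraud: 16.
A1 does not apply.
A2 applies (level before this adjustment is 16 < 20, so +1): 16 + 1 = 17.
A4 applies: 17 + 2 = 19.
A5 applies: 19 + 3 = 22.
A6 applies: 22 + 4 = 26.
A7 does not apply.
A8 applies: 26 + 2 = 28.
Level 28 exceeds the maximum of 23; capped at 23.
Final offense level: 23.
Criminal history: 4 prior points → Category A (0-10).
Level 23 falls in the 23 band.
Grid: Level 23 × Category A = 53-60 months.

53-60 months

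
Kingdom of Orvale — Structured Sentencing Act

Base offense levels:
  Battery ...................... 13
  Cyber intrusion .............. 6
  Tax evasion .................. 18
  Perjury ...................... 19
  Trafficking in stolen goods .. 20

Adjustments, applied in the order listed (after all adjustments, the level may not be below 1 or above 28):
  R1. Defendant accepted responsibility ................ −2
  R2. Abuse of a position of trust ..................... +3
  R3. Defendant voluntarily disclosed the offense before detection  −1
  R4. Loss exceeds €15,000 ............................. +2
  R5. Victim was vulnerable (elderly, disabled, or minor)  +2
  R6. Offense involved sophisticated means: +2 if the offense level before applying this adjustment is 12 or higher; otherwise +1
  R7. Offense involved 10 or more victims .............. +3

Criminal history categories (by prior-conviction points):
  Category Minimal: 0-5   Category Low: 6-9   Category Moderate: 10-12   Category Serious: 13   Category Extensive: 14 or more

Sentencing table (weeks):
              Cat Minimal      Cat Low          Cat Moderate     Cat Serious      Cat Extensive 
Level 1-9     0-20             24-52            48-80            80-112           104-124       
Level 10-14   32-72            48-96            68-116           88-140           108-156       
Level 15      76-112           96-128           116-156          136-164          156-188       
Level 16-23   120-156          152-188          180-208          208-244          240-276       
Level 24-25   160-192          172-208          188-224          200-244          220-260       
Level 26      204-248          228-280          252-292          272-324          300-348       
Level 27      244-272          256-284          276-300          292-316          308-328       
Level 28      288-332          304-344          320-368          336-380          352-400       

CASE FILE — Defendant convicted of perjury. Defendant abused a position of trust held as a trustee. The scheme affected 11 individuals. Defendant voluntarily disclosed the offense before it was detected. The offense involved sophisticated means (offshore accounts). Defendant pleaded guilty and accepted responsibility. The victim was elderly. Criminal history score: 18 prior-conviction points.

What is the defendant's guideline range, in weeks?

300-348 weeks

Base offense level for perjury: 19.
R1 applies: 19 − 2 = 17.
R2 applies: 17 + 3 = 20.
R3 applies: 20 − 1 = 19.
R5 applies: 19 + 2 = 21.
R6 applies (level before this adjustment is 21 ≥ 12, so +2): 21 + 2 = 23.
R7 applies: 23 + 3 = 26.
Final offense level: 26.
Criminal history: 18 prior points → Category Extensive (14+).
Level 26 falls in the 26 band.
Grid: Level 26 × Category Extensive = 300-348 weeks.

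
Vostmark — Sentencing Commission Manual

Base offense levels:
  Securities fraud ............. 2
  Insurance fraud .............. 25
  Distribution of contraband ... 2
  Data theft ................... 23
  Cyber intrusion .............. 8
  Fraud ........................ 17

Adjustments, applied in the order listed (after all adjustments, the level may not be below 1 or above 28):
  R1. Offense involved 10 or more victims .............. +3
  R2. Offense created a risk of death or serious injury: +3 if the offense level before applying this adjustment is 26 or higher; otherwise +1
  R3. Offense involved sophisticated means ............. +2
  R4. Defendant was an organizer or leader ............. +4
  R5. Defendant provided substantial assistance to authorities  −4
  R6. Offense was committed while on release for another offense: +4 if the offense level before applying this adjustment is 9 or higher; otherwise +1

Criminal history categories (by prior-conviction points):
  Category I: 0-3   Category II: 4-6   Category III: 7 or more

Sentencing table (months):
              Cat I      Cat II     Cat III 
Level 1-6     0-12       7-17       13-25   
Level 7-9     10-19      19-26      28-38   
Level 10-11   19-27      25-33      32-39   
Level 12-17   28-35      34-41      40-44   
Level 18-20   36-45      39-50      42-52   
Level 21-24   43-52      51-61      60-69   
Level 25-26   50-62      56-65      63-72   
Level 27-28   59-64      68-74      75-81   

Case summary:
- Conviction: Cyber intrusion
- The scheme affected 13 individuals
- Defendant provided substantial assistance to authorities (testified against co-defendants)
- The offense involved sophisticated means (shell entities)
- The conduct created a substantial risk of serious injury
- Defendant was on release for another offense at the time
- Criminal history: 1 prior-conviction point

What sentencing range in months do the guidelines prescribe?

28-35 months

Base offense level for cyber intrusion: 8.
R1 applies: 8 + 3 = 11.
R2 applies (level before this adjustment is 11 < 26, so +1): 11 + 1 = 12.
R3 applies: 12 + 2 = 14.
R4 does not apply.
R5 applies: 14 − 4 = 10.
R6 applies (level before this adjustment is 10 ≥ 9, so +4): 10 + 4 = 14.
Final offense level: 14.
Criminal history: 1 prior point → Category I (0-3).
Level 14 falls in the 12-17 band.
Grid: Level 12-17 × Category I = 28-35 months.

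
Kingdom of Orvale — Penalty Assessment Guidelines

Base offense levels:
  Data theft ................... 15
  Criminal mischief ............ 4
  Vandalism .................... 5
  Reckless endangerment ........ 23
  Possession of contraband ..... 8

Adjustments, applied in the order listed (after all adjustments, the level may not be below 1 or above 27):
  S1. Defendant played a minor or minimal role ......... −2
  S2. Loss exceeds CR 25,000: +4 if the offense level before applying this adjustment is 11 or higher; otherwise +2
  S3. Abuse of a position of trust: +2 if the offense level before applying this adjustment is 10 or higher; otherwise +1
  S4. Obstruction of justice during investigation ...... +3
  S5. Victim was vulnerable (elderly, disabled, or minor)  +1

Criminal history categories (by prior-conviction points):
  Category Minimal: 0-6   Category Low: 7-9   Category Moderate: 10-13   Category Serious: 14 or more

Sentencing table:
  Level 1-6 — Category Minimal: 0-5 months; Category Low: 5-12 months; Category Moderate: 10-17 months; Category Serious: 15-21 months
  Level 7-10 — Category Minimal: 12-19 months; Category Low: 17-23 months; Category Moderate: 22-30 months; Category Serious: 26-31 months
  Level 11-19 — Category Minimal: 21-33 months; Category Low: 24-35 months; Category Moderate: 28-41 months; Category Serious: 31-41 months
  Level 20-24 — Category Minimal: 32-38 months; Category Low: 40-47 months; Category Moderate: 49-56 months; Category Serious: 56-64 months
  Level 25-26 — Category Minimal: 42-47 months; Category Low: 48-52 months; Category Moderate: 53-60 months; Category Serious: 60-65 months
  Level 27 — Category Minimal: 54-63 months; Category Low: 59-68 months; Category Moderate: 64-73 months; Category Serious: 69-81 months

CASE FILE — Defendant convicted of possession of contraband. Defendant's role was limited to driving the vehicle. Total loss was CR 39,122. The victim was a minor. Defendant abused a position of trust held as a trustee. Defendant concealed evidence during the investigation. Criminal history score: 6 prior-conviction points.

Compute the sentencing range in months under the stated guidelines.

21-33 months

Base offense level for possession of contraband: 8.
S1 applies: 8 − 2 = 6.
S2 applies (level before this adjustment is 6 < 11, so +2): 6 + 2 = 8.
S3 applies (level before this adjustment is 8 < 10, so +1): 8 + 1 = 9.
S4 applies: 9 + 3 = 12.
S5 applies: 12 + 1 = 13.
Final offense level: 13.
Criminal history: 6 prior points → Category Minimal (0-6).
Level 13 falls in the 11-19 band.
Grid: Level 11-19 × Category Minimal = 21-33 months.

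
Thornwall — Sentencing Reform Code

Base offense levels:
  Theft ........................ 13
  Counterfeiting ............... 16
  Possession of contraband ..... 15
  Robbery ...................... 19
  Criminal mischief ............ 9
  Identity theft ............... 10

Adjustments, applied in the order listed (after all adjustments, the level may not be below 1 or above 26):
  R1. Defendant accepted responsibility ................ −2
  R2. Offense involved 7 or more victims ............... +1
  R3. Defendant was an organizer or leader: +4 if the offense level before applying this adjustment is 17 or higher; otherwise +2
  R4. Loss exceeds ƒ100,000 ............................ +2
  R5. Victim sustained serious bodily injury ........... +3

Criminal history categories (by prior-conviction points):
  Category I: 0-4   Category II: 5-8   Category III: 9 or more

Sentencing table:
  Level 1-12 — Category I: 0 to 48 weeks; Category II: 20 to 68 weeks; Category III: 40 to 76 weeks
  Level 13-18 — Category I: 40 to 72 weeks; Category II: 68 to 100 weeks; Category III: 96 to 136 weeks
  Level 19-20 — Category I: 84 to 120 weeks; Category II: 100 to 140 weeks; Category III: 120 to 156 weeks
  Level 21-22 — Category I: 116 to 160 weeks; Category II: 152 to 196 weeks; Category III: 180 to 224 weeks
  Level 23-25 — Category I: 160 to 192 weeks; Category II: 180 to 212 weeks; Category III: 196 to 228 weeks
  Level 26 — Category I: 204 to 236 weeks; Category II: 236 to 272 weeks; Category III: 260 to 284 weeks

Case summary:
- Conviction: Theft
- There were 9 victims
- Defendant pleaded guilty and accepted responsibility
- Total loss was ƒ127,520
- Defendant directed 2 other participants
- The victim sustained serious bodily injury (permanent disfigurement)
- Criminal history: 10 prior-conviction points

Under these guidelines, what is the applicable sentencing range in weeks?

Base offense level for theft: 13.
R1 applies: 13 − 2 = 11.
R2 applies: 11 + 1 = 12.
R3 applies (level before this adjustment is 12 < 17, so +2): 12 + 2 = 14.
R4 applies: 14 + 2 = 16.
R5 applies: 16 + 3 = 19.
Final offense level: 19.
Criminal history: 10 prior points → Category III (9+).
Level 19 falls in the 19-20 band.
Grid: Level 19-20 × Category III = 120-156 weeks.

120-156 weeks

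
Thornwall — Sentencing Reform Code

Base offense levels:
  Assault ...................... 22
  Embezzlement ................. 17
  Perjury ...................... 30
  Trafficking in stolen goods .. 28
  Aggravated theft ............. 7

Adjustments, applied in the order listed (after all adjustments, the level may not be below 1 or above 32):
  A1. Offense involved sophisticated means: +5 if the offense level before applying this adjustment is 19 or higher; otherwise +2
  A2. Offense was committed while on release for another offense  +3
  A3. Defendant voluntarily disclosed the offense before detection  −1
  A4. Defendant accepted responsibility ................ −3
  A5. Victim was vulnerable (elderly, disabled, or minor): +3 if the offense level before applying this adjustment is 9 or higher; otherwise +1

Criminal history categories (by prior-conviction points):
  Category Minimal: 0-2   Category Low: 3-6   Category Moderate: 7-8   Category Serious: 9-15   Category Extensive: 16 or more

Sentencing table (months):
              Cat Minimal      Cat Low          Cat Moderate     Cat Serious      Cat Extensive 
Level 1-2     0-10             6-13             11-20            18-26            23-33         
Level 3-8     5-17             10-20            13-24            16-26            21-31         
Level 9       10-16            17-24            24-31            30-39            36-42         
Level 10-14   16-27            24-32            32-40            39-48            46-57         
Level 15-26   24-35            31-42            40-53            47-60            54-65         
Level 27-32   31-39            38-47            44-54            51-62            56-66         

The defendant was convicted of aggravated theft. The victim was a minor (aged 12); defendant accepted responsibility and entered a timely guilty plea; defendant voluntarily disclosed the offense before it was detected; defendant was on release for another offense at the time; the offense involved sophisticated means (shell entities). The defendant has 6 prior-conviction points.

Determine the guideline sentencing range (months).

17-24 months

Base offense level for aggravated theft: 7.
A1 applies (level before this adjustment is 7 < 19, so +2): 7 + 2 = 9.
A2 applies: 9 + 3 = 12.
A3 applies: 12 − 1 = 11.
A4 applies: 11 − 3 = 8.
A5 applies (level before this adjustment is 8 < 9, so +1): 8 + 1 = 9.
Final offense level: 9.
Criminal history: 6 prior points → Category Low (3-6).
Level 9 falls in the 9 band.
Grid: Level 9 × Category Low = 17-24 months.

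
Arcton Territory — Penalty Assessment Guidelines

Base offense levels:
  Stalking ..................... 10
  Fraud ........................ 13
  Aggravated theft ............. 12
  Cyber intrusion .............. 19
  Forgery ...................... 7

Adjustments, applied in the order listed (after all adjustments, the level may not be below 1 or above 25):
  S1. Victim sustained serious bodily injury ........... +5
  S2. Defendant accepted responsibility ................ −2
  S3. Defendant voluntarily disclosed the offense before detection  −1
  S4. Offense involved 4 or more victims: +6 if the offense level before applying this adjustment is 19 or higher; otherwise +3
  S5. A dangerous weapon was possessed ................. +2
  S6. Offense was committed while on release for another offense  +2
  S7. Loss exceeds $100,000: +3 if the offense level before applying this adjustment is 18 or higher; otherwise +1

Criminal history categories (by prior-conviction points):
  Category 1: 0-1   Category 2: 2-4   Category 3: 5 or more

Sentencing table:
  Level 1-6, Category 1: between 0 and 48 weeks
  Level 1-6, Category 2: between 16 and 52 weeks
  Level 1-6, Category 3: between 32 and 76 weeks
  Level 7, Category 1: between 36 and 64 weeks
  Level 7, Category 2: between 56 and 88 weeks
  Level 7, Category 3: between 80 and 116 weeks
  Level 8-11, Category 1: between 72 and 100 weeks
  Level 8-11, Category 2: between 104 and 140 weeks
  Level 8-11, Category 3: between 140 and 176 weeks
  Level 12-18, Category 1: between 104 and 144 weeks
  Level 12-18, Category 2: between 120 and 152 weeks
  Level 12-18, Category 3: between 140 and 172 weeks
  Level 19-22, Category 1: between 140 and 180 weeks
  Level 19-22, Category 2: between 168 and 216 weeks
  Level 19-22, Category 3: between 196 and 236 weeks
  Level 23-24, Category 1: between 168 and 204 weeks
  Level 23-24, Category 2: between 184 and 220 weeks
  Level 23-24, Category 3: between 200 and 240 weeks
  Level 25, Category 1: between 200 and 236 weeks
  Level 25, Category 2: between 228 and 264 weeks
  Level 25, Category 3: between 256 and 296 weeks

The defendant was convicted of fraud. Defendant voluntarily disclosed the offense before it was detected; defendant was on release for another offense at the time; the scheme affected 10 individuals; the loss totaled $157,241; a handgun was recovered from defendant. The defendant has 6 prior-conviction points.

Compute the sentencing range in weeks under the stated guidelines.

196-236 weeks

Base offense level for fraud: 13.
S1 does not apply.
S2 does not apply.
S3 applies: 13 − 1 = 12.
S4 applies (level before this adjustment is 12 < 19, so +3): 12 + 3 = 15.
S5 applies: 15 + 2 = 17.
S6 applies: 17 + 2 = 19.
S7 applies (level before this adjustment is 19 ≥ 18, so +3): 19 + 3 = 22.
Final offense level: 22.
Criminal history: 6 prior points → Category 3 (5+).
Level 22 falls in the 19-22 band.
Grid: Level 19-22 × Category 3 = 196-236 weeks.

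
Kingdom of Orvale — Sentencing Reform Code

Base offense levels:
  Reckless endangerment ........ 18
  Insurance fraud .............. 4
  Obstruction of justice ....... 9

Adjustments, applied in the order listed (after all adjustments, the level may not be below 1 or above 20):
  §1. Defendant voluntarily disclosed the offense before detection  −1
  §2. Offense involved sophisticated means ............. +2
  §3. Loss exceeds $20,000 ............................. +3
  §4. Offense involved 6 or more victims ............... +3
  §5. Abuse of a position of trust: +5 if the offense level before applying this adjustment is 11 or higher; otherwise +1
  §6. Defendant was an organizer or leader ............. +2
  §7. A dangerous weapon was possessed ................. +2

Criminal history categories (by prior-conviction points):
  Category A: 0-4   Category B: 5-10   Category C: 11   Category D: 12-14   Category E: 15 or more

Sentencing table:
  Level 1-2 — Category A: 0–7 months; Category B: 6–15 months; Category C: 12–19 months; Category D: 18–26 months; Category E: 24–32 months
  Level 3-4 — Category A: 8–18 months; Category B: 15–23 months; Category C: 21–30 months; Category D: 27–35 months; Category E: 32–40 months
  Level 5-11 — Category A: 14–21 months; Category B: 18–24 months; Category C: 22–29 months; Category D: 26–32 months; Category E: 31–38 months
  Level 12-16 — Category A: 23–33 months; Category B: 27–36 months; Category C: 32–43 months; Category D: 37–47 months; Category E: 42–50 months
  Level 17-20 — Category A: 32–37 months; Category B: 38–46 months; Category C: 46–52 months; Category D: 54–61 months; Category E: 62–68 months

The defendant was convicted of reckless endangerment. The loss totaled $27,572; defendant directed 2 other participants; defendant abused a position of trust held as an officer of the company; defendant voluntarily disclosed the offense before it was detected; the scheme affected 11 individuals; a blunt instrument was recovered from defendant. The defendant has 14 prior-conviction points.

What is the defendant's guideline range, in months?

Base offense level for reckless endangerment: 18.
§1 applies: 18 − 1 = 17.
§2 does not apply.
§3 applies: 17 + 3 = 20.
§4 applies: 20 + 3 = 23.
§5 applies (level before this adjustment is 23 ≥ 11, so +5): 23 + 5 = 28.
§6 applies: 28 + 2 = 30.
§7 applies: 30 + 2 = 32.
Level 32 exceeds the maximum of 20; capped at 20.
Final offense level: 20.
Criminal history: 14 prior points → Category D (12-14).
Level 20 falls in the 17-20 band.
Grid: Level 17-20 × Category D = 54-61 months.

54-61 months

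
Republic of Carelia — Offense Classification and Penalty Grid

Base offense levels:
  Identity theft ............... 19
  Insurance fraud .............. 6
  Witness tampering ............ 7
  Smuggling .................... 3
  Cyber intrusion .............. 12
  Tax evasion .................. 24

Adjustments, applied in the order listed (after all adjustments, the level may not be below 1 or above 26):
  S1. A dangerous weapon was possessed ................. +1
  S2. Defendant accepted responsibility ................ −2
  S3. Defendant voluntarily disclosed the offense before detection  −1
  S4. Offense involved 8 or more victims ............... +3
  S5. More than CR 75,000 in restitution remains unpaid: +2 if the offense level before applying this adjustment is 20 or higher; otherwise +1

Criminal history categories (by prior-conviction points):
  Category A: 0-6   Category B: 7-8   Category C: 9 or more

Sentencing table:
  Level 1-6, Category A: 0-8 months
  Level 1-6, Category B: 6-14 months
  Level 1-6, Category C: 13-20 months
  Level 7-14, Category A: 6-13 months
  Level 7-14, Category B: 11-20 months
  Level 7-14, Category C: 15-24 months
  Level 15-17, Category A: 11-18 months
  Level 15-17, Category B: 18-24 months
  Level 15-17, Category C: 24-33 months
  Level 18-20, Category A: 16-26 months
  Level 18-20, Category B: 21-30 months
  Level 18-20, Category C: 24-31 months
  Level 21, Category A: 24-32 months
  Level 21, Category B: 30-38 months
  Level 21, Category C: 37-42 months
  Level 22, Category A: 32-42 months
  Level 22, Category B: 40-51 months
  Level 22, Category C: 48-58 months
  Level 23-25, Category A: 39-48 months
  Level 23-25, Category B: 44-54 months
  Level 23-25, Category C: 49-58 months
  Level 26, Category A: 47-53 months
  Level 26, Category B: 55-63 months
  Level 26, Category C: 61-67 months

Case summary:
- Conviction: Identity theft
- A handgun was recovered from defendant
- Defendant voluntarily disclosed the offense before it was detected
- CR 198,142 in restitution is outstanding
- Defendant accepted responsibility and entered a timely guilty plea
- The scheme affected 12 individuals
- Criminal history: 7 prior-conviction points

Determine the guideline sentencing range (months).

40-51 months

Base offense level for identity theft: 19.
S1 applies: 19 + 1 = 20.
S2 applies: 20 − 2 = 18.
S3 applies: 18 − 1 = 17.
S4 applies: 17 + 3 = 20.
S5 applies (level before this adjustment is 20 ≥ 20, so +2): 20 + 2 = 22.
Final offense level: 22.
Criminal history: 7 prior points → Category B (7-8).
Level 22 falls in the 22 band.
Grid: Level 22 × Category B = 40-51 months.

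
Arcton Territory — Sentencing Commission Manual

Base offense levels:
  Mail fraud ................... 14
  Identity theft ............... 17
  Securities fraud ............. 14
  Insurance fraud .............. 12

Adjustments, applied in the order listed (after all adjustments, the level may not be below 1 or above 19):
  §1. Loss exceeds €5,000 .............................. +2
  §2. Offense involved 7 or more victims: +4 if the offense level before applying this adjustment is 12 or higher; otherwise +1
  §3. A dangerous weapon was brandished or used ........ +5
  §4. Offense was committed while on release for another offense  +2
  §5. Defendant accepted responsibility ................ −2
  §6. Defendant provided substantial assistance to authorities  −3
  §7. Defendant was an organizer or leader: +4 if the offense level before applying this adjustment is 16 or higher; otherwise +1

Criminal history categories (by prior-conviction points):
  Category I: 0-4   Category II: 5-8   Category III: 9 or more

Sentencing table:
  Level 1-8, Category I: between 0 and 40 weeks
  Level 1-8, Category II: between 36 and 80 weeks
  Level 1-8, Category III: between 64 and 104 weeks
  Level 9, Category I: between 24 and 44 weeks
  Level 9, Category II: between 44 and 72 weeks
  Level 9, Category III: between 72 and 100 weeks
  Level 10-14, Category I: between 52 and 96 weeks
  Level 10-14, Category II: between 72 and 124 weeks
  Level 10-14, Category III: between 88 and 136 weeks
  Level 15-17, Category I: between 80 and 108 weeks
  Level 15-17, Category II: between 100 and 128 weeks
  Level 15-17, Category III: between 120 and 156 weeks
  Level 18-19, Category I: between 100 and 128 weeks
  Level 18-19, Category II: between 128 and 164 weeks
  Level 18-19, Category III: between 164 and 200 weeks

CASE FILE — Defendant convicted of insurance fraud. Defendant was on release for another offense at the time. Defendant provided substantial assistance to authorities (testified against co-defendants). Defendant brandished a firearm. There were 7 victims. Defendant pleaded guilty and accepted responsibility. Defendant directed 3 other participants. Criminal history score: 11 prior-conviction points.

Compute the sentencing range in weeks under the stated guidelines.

Base offense level for insurance fraud: 12.
§2 applies (level before this adjustment is 12 ≥ 12, so +4): 12 + 4 = 16.
§3 applies: 16 + 5 = 21.
§4 applies: 21 + 2 = 23.
§5 applies: 23 − 2 = 21.
§6 applies: 21 − 3 = 18.
§7 applies (level before this adjustment is 18 ≥ 16, so +4): 18 + 4 = 22.
Level 22 exceeds the maximum of 19; capped at 19.
Final offense level: 19.
Criminal history: 11 prior points → Category III (9+).
Level 19 falls in the 18-19 band.
Grid: Level 18-19 × Category III = 164-200 weeks.

164-200 weeks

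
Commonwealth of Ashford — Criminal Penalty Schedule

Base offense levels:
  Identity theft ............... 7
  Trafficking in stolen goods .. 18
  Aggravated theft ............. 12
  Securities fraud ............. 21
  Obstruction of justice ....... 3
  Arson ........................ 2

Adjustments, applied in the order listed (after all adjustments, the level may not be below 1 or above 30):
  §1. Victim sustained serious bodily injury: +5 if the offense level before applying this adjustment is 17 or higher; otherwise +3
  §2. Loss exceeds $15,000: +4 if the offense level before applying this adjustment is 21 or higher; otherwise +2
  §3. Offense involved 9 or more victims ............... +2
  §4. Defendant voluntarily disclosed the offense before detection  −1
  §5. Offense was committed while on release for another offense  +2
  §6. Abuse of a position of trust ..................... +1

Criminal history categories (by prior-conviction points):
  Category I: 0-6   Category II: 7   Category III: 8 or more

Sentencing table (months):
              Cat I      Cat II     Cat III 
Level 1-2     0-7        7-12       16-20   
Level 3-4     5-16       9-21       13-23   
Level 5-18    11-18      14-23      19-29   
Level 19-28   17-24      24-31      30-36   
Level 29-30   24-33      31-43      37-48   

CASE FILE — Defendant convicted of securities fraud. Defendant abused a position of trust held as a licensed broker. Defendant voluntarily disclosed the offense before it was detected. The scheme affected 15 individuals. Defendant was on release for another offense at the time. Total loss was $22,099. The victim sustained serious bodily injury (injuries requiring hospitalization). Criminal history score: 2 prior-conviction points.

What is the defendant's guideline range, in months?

24-33 months

Base offense level for securities fraud: 21.
§1 applies (level before this adjustment is 21 ≥ 17, so +5): 21 + 5 = 26.
§2 applies (level before this adjustment is 26 ≥ 21, so +4): 26 + 4 = 30.
§3 applies: 30 + 2 = 32.
§4 applies: 32 − 1 = 31.
§5 applies: 31 + 2 = 33.
§6 applies: 33 + 1 = 34.
Level 34 exceeds the maximum of 30; capped at 30.
Final offense level: 30.
Criminal history: 2 prior points → Category I (0-6).
Level 30 falls in the 29-30 band.
Grid: Level 29-30 × Category I = 24-33 months.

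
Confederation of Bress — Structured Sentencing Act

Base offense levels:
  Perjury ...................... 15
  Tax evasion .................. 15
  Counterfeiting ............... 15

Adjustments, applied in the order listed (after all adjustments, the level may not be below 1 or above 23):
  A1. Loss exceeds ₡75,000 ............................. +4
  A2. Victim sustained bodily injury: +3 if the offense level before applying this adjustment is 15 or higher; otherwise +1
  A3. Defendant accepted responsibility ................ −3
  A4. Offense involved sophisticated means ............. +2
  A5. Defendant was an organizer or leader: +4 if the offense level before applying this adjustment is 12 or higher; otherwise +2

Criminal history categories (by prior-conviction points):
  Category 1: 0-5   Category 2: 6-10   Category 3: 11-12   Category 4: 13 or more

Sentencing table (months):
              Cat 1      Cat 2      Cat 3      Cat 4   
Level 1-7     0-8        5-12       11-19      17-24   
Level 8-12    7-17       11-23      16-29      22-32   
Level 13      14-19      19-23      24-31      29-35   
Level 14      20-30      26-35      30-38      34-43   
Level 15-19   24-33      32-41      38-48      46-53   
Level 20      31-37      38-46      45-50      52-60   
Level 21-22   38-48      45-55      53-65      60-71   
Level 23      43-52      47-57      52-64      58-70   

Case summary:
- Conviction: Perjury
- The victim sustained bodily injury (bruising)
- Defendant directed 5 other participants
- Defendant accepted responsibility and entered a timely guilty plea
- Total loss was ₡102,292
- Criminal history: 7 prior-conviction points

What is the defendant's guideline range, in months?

Base offense level for perjury: 15.
A1 applies: 15 + 4 = 19.
A2 applies (level before this adjustment is 19 ≥ 15, so +3): 19 + 3 = 22.
A3 applies: 22 − 3 = 19.
A4 does not apply.
A5 applies (level before this adjustment is 19 ≥ 12, so +4): 19 + 4 = 23.
Final offense level: 23.
Criminal history: 7 prior points → Category 2 (6-10).
Level 23 falls in the 23 band.
Grid: Level 23 × Category 2 = 47-57 months.

47-57 months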